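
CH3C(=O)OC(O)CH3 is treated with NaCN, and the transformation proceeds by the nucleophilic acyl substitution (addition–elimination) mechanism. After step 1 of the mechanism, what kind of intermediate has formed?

Step 1: Nucleophilic addition of CN⁻ to the acyl carbon breaks the π(C=O) bond and yields a tetrahedral, anionic intermediate.
After step 1 the species present is a tetrahedral intermediate.

tetrahedral intermediate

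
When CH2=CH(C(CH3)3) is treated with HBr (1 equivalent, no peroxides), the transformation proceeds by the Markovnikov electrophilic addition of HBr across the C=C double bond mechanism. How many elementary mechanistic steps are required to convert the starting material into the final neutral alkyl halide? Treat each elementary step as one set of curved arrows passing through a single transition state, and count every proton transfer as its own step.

Step 1: Protonation of the alkene by HBr: the π bond acts as the nucleophile and picks up H⁺, giving the more stable (Markovnikov) secondary carbocation. The H–Br bond breaks heterolytically, releasing Br⁻.
Step 2: A 1,2-methyl shift from the adjacent tert-butyl carbon moves the positive charge from the secondary centre to an adjacent carbon, generating a more stable tertiary carbocation.
Step 3: The Br⁻ anion donates a lone pair to the carbocation, forming the new C–Br σ-bond and giving the neutral alkyl halide.
Total: 3 elementary steps.

3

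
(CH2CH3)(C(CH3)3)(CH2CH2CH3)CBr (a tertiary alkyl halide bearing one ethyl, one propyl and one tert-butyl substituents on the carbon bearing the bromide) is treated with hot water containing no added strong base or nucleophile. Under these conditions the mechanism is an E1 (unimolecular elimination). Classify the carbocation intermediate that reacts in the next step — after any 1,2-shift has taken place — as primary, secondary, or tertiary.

tertiary

Step 1: The C–Br bond breaks with both electrons going to the bromide; Br⁻ leaves and a tertiary carbocation remains.
No single 1,2-shift to an adjacent carbon would give a more-substituted cation, so no rearrangement occurs.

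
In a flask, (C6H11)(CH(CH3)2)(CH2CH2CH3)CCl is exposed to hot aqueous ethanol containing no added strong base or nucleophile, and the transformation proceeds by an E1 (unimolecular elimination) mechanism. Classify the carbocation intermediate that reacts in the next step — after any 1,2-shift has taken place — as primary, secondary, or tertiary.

tertiary

Step 1: The C–Cl bond breaks with both electrons going to the chloride; Cl⁻ leaves and a tertiary carbocation remains.
No single 1,2-shift to an adjacent carbon would give a more-substituted cation, so no rearrangement occurs.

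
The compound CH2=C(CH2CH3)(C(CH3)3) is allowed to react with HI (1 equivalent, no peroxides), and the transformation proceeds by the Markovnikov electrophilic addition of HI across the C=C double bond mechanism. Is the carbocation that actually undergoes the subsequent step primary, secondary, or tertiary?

Step 1: Protonation of the alkene by HI: the π bond acts as the nucleophile and picks up H⁺, giving the more stable (Markovnikov) tertiary carbocation. The H–I bond breaks heterolytically, releasing I⁻.
No single 1,2-shift to an adjacent carbon would give a more-substituted cation, so no rearrangement occurs.

tertiary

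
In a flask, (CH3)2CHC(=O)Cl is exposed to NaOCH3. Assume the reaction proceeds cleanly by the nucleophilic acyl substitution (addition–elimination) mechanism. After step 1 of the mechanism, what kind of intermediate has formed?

Step 1: Nucleophilic addition of CH3O⁻ to the acyl carbon breaks the π(C=O) bond and yields a tetrahedral, anionic intermediate.
After step 1 the species present is a tetrahedral intermediate.

tetrahedral intermediate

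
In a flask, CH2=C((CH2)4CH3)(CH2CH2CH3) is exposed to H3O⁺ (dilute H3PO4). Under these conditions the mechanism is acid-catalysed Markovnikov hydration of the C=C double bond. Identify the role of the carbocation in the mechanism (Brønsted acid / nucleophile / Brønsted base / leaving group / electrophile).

Step 2: Water acts as the nucleophile: an oxygen lone pair bonds to the cationic carbon, giving an oxonium-ion intermediate.
The carbocation accepts an electron pair into an empty or π* orbital — it is the electrophile.

electrophile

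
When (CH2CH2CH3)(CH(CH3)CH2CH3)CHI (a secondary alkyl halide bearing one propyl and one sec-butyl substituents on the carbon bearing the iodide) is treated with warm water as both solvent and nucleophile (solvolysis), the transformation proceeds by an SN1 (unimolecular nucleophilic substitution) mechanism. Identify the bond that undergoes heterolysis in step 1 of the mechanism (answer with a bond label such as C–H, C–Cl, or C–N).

Step 1: The C–I bond breaks with both electrons going to the iodide; I⁻ leaves and a secondary carbocation remains.
The bond broken in this step is the C–I bond.

C–I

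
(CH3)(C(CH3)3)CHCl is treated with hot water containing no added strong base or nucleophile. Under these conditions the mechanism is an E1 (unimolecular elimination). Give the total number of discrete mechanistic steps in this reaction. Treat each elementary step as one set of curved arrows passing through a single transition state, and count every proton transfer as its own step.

3

Step 1: Rate-determining heterolysis of the C–Cl bond gives Cl⁻ and a secondary carbocation.
Step 2: A methyl group with its bonding pair migrates from the adjacent tert-butyl carbon to the cationic centre — a 1,2-methyl shift — upgrading the secondary cation to a tertiary one.
Step 3: Loss of a β-proton to a water molecule of the solvent: the C–H bonding pair collapses toward the cationic carbon to form the C=C π bond, yielding the alkene.
Total: 3 elementary steps.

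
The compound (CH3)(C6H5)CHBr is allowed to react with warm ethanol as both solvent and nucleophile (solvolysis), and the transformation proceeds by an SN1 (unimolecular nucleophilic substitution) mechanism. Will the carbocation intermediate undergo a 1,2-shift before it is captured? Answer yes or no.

The first-formed carbocation is secondary.
No single 1,2-shift to an adjacent carbon would produce a more-substituted cation than the one already present, so no rearrangement occurs.

no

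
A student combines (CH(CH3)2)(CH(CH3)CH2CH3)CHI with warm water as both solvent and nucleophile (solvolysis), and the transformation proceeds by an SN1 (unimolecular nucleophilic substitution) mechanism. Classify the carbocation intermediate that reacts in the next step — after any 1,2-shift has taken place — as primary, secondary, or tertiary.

Step 1: The C–I bond breaks with both electrons going to the iodide; I⁻ leaves and a secondary carbocation remains.
Step 2: A 1,2-hydride shift from the adjacent isopropyl carbon moves the positive charge from the secondary centre to an adjacent carbon, generating a more stable tertiary carbocation.
The cation rearranges from secondary to tertiary via a 1,2-hydride shift from the adjacent isopropyl carbon; the tertiary cation is what reacts next.

tertiary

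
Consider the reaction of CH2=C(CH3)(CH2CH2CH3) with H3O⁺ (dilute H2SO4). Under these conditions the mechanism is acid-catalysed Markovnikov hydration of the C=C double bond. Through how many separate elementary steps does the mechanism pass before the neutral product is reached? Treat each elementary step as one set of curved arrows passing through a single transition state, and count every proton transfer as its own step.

Step 1: The π electrons of the C=C bond attack a proton of H3O⁺; Markovnikov addition places the new C–H on the less-substituted alkene carbon, so the positive charge ends up on the more-substituted carbon — a tertiary carbocation. H2O is released.
(No 1,2-shift: no single shift to an adjacent carbon would give a more stable cation.)
Step 2: Nucleophilic capture of the cation by H2O produces the protonated alcohol (an oxonium ion).
Step 3: Deprotonation of the oxonium ion by a water molecule delivers the neutral alcohol and regenerates the acid catalyst.
Total: 3 elementary steps.

3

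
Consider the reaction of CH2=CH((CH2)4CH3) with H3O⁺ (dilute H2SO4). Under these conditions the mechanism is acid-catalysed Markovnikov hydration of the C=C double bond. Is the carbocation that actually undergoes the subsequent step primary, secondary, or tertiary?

secondary

Step 1: Electrophilic addition begins with the π(C=C) electrons forming a bond to the proton of H3O⁺. Following Markovnikov's rule, the resulting cation is secondary. H2O is released.
No single 1,2-shift to an adjacent carbon would give a more-substituted cation, so no rearrangement occurs.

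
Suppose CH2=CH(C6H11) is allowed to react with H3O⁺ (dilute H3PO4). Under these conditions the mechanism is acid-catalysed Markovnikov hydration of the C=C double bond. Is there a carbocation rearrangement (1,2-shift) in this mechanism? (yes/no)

yes

The first-formed carbocation is secondary.
The adjacent cyclohexyl carbon already bears 2 other carbon substituents and has a hydrogen to migrate; after a 1,2-hydride shift from that carbon the positive charge sits on a tertiary centre.
Tertiary is more stable than secondary, so the shift occurs.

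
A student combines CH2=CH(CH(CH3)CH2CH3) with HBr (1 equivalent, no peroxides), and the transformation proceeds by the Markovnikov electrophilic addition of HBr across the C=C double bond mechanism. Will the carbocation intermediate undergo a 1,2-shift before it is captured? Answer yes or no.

yes

The first-formed carbocation is secondary.
The adjacent sec-butyl carbon already bears 2 other carbon substituents and has a hydrogen to migrate; after a 1,2-hydride shift from that carbon the positive charge sits on a tertiary centre.
Tertiary is more stable than secondary, so the shift occurs.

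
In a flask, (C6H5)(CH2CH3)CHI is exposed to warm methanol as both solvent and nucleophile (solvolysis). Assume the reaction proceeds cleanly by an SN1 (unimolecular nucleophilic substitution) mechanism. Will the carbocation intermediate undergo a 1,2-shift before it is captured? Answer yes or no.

no

The first-formed carbocation is secondary.
No single 1,2-shift to an adjacent carbon would produce a more-substituted cation than the one already present, so no rearrangement occurs.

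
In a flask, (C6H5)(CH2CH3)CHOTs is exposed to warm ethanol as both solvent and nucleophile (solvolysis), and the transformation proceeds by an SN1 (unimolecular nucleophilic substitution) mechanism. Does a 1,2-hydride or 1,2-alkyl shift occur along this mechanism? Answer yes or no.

no

The first-formed carbocation is secondary.
No single 1,2-shift to an adjacent carbon would produce a more-substituted cation than the one already present, so no rearrangement occurs.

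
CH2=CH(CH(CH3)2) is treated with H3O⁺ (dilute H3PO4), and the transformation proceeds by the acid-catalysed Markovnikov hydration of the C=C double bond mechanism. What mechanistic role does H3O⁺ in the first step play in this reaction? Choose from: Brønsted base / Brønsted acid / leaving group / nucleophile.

Step 1: The π electrons of the C=C bond attack a proton of H3O⁺; Markovnikov addition places the new C–H on the less-substituted alkene carbon, so the positive charge ends up on the more-substituted carbon — a secondary carbocation. H2O is released.
H3O⁺ in the first step donates a proton in a proton-transfer step — a Brønsted acid.

Brønsted acid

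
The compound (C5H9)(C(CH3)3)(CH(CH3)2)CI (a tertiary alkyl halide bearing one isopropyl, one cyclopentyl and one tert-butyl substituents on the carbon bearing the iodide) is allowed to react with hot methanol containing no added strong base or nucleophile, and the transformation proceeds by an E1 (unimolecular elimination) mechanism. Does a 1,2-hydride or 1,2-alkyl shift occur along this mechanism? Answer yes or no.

no

The first-formed carbocation is tertiary.
No single 1,2-shift to an adjacent carbon would produce a more-substituted cation than the one already present, so no rearrangement occurs.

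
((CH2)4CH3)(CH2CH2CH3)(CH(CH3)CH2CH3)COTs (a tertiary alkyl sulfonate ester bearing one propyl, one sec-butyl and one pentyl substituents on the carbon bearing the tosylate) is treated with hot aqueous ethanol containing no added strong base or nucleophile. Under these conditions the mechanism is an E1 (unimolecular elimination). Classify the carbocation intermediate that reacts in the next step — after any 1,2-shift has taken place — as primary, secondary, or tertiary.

Step 1: Unassisted departure of TsO⁻ (taking the C–O bonding pair) generates a tertiary carbocation.
No single 1,2-shift to an adjacent carbon would give a more-substituted cation, so no rearrangement occurs.

tertiary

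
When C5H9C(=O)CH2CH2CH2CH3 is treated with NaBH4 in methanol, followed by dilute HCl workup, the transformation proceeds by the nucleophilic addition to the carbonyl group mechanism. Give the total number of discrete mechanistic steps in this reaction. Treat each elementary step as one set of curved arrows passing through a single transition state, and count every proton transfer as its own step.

2

Step 1: H⁻ (delivered from BH4⁻) attacks the sp² carbonyl carbon; the C=O π bond breaks and the electrons end up as a lone pair on the alkoxide oxygen of the tetrahedral intermediate.
Step 2: Protonation of the alkoxide by dilute HCl workup furnishes an alcohol.
Total: 2 elementary steps.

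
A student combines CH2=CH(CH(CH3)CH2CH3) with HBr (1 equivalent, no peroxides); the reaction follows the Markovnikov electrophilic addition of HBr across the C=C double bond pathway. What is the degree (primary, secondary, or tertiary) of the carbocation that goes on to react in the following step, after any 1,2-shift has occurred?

tertiary

Step 1: Protonation of the alkene by HBr: the π bond acts as the nucleophile and picks up H⁺, giving the more stable (Markovnikov) secondary carbocation. The H–Br bond breaks heterolytically, releasing Br⁻.
Step 2: A hydride (H with its bonding pair) migrates from the adjacent sec-butyl carbon to the cationic centre — a 1,2-hydride shift — upgrading the secondary cation to a tertiary one.
The cation rearranges from secondary to tertiary via a 1,2-hydride shift from the adjacent sec-butyl carbon; the tertiary cation is what reacts next.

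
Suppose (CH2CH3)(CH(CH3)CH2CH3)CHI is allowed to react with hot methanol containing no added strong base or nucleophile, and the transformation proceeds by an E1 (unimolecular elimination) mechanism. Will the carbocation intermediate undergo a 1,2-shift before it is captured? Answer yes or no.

The first-formed carbocation is secondary.
The adjacent sec-butyl carbon already bears 2 other carbon substituents and has a hydrogen to migrate; after a 1,2-hydride shift from that carbon the positive charge sits on a tertiary centre.
Tertiary is more stable than secondary, so the shift occurs.

yes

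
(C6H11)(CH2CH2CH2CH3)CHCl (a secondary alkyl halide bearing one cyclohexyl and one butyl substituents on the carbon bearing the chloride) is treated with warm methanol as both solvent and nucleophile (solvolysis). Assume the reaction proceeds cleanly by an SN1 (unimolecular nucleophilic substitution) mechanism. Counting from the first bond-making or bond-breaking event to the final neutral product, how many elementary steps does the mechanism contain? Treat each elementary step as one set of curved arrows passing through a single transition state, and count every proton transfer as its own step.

Step 1: Unassisted departure of Cl⁻ (taking the C–Cl bonding pair) generates a secondary carbocation.
Step 2: A hydride (H with its bonding pair) migrates from the adjacent cyclohexyl carbon to the cationic centre — a 1,2-hydride shift — upgrading the secondary cation to a tertiary one.
Step 3: CH3OH donates an oxygen lone pair into the empty p orbital of the cation, giving a protonated ether (an oxonium ion).
Step 4: Proton transfer from the O–H of the oxonium ion to a solvent molecule delivers the neutral ether.
Total: 4 elementary steps.

4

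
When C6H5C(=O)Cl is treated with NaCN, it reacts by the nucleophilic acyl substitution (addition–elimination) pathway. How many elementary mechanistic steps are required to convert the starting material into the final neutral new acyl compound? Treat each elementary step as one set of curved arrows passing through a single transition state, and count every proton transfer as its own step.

Step 1: Nucleophilic addition of CN⁻ to the acyl carbon breaks the π(C=O) bond and yields a tetrahedral, anionic intermediate.
Step 2: Collapse of the tetrahedral intermediate: the alkoxide oxygen pushes its lone pair back to re-form C=O while Cl⁻ leaves.
Total: 2 elementary steps.

2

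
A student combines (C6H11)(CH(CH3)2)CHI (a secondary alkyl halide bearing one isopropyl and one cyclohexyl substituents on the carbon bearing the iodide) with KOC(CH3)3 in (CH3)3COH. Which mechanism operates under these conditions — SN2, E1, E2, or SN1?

Conditions: a strong/bulky base with a secondary substrate bearing a β-hydrogen.
These conditions are the textbook signature of the E2 pathway.
A strong (often hindered) base removes a β-H in concert with loss of the leaving group — bimolecular elimination.

E2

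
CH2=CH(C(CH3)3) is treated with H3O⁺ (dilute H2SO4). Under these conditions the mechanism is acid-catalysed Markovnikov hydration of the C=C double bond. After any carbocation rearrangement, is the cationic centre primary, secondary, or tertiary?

Step 1: Protonation of the alkene by H3O⁺: the π bond acts as the nucleophile and picks up H⁺, giving the more stable (Markovnikov) secondary carbocation. H2O is released.
Step 2: A 1,2-methyl shift from the adjacent tert-butyl carbon moves the positive charge from the secondary centre to an adjacent carbon, generating a more stable tertiary carbocation.
The cation rearranges from secondary to tertiary via a 1,2-methyl shift from the adjacent tert-butyl carbon; the tertiary cation is what reacts next.

tertiary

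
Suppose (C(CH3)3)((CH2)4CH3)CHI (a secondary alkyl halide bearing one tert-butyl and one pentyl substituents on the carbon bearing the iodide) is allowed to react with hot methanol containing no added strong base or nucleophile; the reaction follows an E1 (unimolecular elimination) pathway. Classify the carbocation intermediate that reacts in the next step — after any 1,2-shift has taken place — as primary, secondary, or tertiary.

Step 1: The C–I bond breaks with both electrons going to the iodide; I⁻ leaves and a secondary carbocation remains.
Step 2: Carbocation rearrangement: a 1,2-methyl shift from the adjacent tert-butyl carbon converts the initially-formed secondary cation into the more stable tertiary cation.
The cation rearranges from secondary to tertiary via a 1,2-methyl shift from the adjacent tert-butyl carbon; the tertiary cation is what reacts next.

tertiary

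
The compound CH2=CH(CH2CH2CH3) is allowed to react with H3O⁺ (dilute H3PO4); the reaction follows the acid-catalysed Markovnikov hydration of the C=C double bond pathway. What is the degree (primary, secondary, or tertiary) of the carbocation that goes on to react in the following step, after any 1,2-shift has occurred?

Step 1: The π electrons of the C=C bond attack a proton of H3O⁺; Markovnikov addition places the new C–H on the less-substituted alkene carbon, so the positive charge ends up on the more-substituted carbon — a secondary carbocation. H2O is released.
No single 1,2-shift to an adjacent carbon would give a more-substituted cation, so no rearrangement occurs.

secondary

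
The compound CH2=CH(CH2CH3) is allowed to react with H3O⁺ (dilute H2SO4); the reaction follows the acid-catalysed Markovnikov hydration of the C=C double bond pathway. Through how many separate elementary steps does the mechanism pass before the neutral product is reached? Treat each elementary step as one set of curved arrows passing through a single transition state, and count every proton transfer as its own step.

Step 1: Electrophilic addition begins with the π(C=C) electrons forming a bond to the proton of H3O⁺. Following Markovnikov's rule, the resulting cation is secondary. H2O is released.
(No 1,2-shift: no single shift to an adjacent carbon would give a more stable cation.)
Step 2: Nucleophilic capture of the cation by H2O produces the protonated alcohol (an oxonium ion).
Step 3: H2O removes a proton from the oxonium oxygen, regenerating H3O⁺ and giving the neutral alcohol.
Total: 3 elementary steps.

3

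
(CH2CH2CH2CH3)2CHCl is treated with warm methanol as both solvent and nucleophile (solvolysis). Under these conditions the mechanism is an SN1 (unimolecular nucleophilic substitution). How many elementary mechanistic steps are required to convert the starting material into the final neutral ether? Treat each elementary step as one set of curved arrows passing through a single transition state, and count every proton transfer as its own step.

3

Step 1: The C–Cl bond breaks with both electrons going to the chloride; Cl⁻ leaves and a secondary carbocation remains.
(No 1,2-shift: no single shift to an adjacent carbon would give a more stable cation.)
Step 2: CH3OH donates an oxygen lone pair into the empty p orbital of the cation, giving a protonated ether (an oxonium ion).
Step 3: Deprotonation of the oxonium oxygen by solvent methanol yields the neutral ether.
Total: 3 elementary steps.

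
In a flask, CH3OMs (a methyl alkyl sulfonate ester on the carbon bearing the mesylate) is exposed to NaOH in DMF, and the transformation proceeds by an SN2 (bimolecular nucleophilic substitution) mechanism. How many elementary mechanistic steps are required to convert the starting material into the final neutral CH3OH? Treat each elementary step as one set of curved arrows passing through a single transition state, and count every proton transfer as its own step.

1

Step 1: Backside attack by OH⁻ on the carbon bearing the mesylate: the new C–O bond forms as the C–O bond breaks, with Walden inversion at carbon.
Total: 1 elementary step.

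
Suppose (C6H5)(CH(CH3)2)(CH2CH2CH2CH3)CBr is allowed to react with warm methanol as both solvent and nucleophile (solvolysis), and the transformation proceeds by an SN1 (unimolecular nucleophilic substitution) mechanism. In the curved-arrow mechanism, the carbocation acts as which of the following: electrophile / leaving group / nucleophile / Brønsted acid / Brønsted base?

Step 2: Nucleophilic capture: the oxygen of CH3OH bonds to the cationic carbon, producing an oxonium-ion intermediate.
The carbocation accepts an electron pair into an empty or π* orbital — it is the electrophile.

electrophile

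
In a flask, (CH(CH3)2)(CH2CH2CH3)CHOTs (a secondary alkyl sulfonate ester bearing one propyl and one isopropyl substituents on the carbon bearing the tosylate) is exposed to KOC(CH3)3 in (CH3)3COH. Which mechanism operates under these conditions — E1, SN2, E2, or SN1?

Conditions: a strong/bulky base with a secondary substrate bearing a β-hydrogen.
These conditions are the textbook signature of the E2 pathway.
A strong (often hindered) base removes a β-H in concert with loss of the leaving group — bimolecular elimination.

E2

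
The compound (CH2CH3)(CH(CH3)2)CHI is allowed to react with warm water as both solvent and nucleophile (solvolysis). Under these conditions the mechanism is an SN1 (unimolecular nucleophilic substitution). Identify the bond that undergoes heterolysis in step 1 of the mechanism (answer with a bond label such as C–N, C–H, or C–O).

C–I

Step 1: Rate-determining heterolysis of the C–I bond gives I⁻ and a secondary carbocation.
The bond broken in this step is the C–I bond.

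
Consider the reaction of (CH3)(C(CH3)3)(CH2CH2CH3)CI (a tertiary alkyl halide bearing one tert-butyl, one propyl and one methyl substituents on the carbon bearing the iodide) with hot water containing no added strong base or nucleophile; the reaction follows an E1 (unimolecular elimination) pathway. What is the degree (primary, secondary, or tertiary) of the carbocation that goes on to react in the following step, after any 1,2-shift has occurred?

tertiary

Step 1: Unassisted departure of I⁻ (taking the C–I bonding pair) generates a tertiary carbocation.
No single 1,2-shift to an adjacent carbon would give a more-substituted cation, so no rearrangement occurs.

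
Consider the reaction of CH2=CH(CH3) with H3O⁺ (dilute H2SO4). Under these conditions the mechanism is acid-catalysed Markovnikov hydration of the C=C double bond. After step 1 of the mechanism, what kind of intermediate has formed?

Step 1: The π electrons of the C=C bond attack a proton of H3O⁺; Markovnikov addition places the new C–H on the less-substituted alkene carbon, so the positive charge ends up on the more-substituted carbon — a secondary carbocation. H2O is released.
After step 1 the species present is a secondary carbocation.

secondary carbocation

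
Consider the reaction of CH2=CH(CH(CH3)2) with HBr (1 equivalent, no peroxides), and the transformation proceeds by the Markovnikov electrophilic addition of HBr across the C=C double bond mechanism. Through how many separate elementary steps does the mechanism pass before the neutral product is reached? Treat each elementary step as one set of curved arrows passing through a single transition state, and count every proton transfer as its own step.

Step 1: Electrophilic addition begins with the π(C=C) electrons forming a bond to the proton of HBr. Following Markovnikov's rule, the resulting cation is secondary. The H–Br bond breaks heterolytically, releasing Br⁻.
Step 2: Carbocation rearrangement: a 1,2-hydride shift from the adjacent isopropyl carbon converts the initially-formed secondary cation into the more stable tertiary cation.
Step 3: Br⁻ captures the cation: a lone pair on Br⁻ fills the empty p orbital, producing the alkyl halide product.
Total: 3 elementary steps.

3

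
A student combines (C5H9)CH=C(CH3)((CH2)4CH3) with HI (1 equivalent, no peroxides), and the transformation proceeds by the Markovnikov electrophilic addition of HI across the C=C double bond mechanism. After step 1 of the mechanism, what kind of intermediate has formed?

tertiary carbocation

Step 1: Electrophilic addition begins with the π(C=C) electrons forming a bond to the proton of HI. Following Markovnikov's rule, the resulting cation is tertiary. The H–I bond breaks heterolytically, releasing I⁻.
After step 1 the species present is a tertiary carbocation.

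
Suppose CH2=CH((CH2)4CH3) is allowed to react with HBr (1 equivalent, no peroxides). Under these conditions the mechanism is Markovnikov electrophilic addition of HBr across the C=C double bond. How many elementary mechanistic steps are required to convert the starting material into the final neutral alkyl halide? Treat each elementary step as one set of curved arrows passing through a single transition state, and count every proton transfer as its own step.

Step 1: Electrophilic addition begins with the π(C=C) electrons forming a bond to the proton of HBr. Following Markovnikov's rule, the resulting cation is secondary. The H–Br bond breaks heterolytically, releasing Br⁻.
(No 1,2-shift: no single shift to an adjacent carbon would give a more stable cation.)
Step 2: Nucleophilic attack by Br⁻ on the carbocation completes the addition, giving R–Br.
Total: 2 elementary steps.

2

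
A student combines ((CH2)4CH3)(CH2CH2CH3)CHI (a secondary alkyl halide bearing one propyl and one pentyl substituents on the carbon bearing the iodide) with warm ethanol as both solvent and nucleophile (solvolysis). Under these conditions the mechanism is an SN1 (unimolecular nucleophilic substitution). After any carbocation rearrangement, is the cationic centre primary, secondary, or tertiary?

Step 1: Rate-determining heterolysis of the C–I bond gives I⁻ and a secondary carbocation.
No single 1,2-shift to an adjacent carbon would give a more-substituted cation, so no rearrangement occurs.

secondary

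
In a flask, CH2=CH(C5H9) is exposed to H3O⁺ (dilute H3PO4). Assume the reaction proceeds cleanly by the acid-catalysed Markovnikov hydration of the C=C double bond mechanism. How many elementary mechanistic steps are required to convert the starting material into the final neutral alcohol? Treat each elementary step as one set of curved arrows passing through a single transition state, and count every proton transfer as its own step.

4

Step 1: Protonation of the alkene by H3O⁺: the π bond acts as the nucleophile and picks up H⁺, giving the more stable (Markovnikov) secondary carbocation. H2O is released.
Step 2: A 1,2-hydride shift from the adjacent cyclopentyl carbon moves the positive charge from the secondary centre to an adjacent carbon, generating a more stable tertiary carbocation.
Step 3: Water acts as the nucleophile: an oxygen lone pair bonds to the cationic carbon, giving an oxonium-ion intermediate.
Step 4: Proton transfer from the O–H of the oxonium ion to H2O completes the catalytic cycle and yields the alcohol.
Total: 4 elementary steps.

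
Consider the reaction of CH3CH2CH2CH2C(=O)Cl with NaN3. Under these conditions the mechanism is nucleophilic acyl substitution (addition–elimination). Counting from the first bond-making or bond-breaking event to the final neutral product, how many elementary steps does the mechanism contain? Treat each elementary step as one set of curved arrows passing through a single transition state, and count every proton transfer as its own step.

2

Step 1: N3⁻ adds to the carbonyl carbon; the C=O π electrons shift onto oxygen and a tetrahedral alkoxide intermediate forms.
Step 2: Collapse of the tetrahedral intermediate: the alkoxide oxygen pushes its lone pair back to re-form C=O while Cl⁻ leaves.
Total: 2 elementary steps.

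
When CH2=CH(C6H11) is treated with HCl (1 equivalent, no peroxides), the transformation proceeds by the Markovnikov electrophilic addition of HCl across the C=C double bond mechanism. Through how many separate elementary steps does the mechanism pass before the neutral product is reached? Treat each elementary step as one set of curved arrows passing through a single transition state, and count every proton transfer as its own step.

Step 1: Protonation of the alkene by HCl: the π bond acts as the nucleophile and picks up H⁺, giving the more stable (Markovnikov) secondary carbocation. The H–Cl bond breaks heterolytically, releasing Cl⁻.
Step 2: A hydride (H with its bonding pair) migrates from the adjacent cyclohexyl carbon to the cationic centre — a 1,2-hydride shift — upgrading the secondary cation to a tertiary one.
Step 3: Nucleophilic attack by Cl⁻ on the carbocation completes the addition, giving R–Cl.
Total: 3 elementary steps.

3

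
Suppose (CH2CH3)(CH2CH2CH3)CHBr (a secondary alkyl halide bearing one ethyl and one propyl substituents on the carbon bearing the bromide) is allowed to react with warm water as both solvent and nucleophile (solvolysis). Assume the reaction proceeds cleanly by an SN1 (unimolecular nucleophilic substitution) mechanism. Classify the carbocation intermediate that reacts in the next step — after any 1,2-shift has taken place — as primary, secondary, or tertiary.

Step 1: Unassisted departure of Br⁻ (taking the C–Br bonding pair) generates a secondary carbocation.
No single 1,2-shift to an adjacent carbon would give a more-substituted cation, so no rearrangement occurs.

secondary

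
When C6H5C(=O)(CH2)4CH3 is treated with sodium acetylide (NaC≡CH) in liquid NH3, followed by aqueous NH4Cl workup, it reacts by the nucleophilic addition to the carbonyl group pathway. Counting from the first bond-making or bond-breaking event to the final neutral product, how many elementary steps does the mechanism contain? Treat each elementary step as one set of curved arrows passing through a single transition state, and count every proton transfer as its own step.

2

Step 1: A lone pair / filled orbital on HC≡C⁻ attacks the electrophilic carbonyl carbon; the π(C=O) electrons shift onto oxygen, producing a tetrahedral alkoxide intermediate.
Step 2: Protonation of the alkoxide by aqueous NH4Cl workup furnishes a propargyl alcohol.
Total: 2 elementary steps.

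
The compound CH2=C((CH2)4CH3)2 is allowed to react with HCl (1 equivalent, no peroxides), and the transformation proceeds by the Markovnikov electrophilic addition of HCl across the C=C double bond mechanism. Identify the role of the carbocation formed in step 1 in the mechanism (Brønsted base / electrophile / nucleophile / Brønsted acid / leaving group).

Step 2: The Cl⁻ anion donates a lone pair to the carbocation, forming the new C–Cl σ-bond and giving the neutral alkyl halide.
The carbocation formed in step 1 accepts an electron pair into an empty or π* orbital — it is the electrophile.

electrophile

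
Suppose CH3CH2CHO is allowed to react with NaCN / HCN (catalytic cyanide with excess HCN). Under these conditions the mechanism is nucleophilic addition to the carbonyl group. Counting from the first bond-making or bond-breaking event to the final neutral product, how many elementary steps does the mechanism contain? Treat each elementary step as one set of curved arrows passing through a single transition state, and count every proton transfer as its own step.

2

Step 1: A lone pair / filled orbital on CN⁻ attacks the electrophilic carbonyl carbon; the π(C=O) electrons shift onto oxygen, producing a tetrahedral alkoxide intermediate.
Step 2: The alkoxide is protonated in situ by undissociated HCN, yielding a cyanohydrin; the CN⁻ so formed carries on the cycle.
Total: 2 elementary steps.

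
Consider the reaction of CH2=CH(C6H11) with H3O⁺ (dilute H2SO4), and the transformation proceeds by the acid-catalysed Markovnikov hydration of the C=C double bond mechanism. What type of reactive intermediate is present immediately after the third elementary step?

Step 1: The π electrons of the C=C bond attack a proton of H3O⁺; Markovnikov addition places the new C–H on the less-substituted alkene carbon, so the positive charge ends up on the more-substituted carbon — a secondary carbocation. H2O is released.
Step 2: A hydride (H with its bonding pair) migrates from the adjacent cyclohexyl carbon to the cationic centre — a 1,2-hydride shift — upgrading the secondary cation to a tertiary one.
Step 3: Nucleophilic capture of the cation by H2O produces the protonated alcohol (an oxonium ion).
After step 3 the species present is an oxonium ion.

oxonium ion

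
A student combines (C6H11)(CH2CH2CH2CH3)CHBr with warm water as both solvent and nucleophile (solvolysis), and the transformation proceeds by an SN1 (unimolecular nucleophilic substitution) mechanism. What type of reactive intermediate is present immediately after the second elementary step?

tertiary carbocation

Step 1: The C–Br bond breaks with both electrons going to the bromide; Br⁻ leaves and a secondary carbocation remains.
Step 2: A hydride (H with its bonding pair) migrates from the adjacent cyclohexyl carbon to the cationic centre — a 1,2-hydride shift — upgrading the secondary cation to a tertiary one.
After step 2 the species present is a tertiary carbocation.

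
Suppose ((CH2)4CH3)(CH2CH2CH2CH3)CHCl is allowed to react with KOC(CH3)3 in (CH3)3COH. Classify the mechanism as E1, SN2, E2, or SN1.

E2

Conditions: a strong/bulky base with a secondary substrate bearing a β-hydrogen.
These conditions are the textbook signature of the E2 pathway.
A strong (often hindered) base removes a β-H in concert with loss of the leaving group — bimolecular elimination.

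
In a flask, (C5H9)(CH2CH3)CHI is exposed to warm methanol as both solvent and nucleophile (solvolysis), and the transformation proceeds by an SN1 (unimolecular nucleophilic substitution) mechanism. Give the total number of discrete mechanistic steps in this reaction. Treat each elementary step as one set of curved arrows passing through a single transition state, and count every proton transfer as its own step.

Step 1: Rate-determining heterolysis of the C–I bond gives I⁻ and a secondary carbocation.
Step 2: A hydride (H with its bonding pair) migrates from the adjacent cyclopentyl carbon to the cationic centre — a 1,2-hydride shift — upgrading the secondary cation to a tertiary one.
Step 3: Nucleophilic capture: the oxygen of CH3OH bonds to the cationic carbon, producing an oxonium-ion intermediate.
Step 4: Deprotonation of the oxonium oxygen by solvent methanol yields the neutral ether.
Total: 4 elementary steps.

4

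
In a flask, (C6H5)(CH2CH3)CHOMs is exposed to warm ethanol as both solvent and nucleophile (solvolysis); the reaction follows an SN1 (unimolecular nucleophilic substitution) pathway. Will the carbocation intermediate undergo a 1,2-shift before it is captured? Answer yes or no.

The first-formed carbocation is secondary.
No single 1,2-shift to an adjacent carbon would produce a more-substituted cation than the one already present, so no rearrangement occurs.

no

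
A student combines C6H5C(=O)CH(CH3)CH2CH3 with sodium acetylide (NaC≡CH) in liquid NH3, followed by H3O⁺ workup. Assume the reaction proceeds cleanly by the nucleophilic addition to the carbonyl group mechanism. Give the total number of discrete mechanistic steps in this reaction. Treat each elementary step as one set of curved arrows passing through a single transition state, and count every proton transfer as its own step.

2

Step 1: Nucleophilic addition: HC≡C⁻ adds to the carbonyl carbon, pushing the π(C=O) electron pair onto oxygen and giving a tetrahedral alkoxide.
Step 2: Protonation of the alkoxide by H3O⁺ workup furnishes a propargyl alcohol.
Total: 2 elementary steps.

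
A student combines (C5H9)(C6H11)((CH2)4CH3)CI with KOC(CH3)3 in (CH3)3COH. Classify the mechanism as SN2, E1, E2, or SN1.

Conditions: a strong/bulky base with a tertiary substrate bearing a β-hydrogen.
These conditions are the textbook signature of the E2 pathway.
A strong (often hindered) base removes a β-H in concert with loss of the leaving group — bimolecular elimination.

E2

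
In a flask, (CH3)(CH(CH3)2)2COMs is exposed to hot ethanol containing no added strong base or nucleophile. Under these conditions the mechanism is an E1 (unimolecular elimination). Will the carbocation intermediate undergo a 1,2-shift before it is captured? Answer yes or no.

no

The first-formed carbocation is tertiary.
No single 1,2-shift to an adjacent carbon would produce a more-substituted cation than the one already present, so no rearrangement occurs.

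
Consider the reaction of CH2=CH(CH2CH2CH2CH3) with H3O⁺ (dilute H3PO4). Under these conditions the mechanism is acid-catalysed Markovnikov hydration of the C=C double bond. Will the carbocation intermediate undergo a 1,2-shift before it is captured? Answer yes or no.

no

The first-formed carbocation is secondary.
No single 1,2-shift to an adjacent carbon would produce a more-substituted cation than the one already present, so no rearrangement occurs.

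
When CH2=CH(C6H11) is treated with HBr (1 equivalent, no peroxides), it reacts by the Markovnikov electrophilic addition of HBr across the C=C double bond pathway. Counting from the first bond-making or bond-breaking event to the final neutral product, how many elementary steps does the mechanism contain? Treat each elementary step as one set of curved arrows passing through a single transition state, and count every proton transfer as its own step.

Step 1: The π electrons of the C=C bond attack a proton of HBr; Markovnikov addition places the new C–H on the less-substituted alkene carbon, so the positive charge ends up on the more-substituted carbon — a secondary carbocation. The H–Br bond breaks heterolytically, releasing Br⁻.
Step 2: Carbocation rearrangement: a 1,2-hydride shift from the adjacent cyclohexyl carbon converts the initially-formed secondary cation into the more stable tertiary cation.
Step 3: Br⁻ captures the cation: a lone pair on Br⁻ fills the empty p orbital, producing the alkyl halide product.
Total: 3 elementary steps.

3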